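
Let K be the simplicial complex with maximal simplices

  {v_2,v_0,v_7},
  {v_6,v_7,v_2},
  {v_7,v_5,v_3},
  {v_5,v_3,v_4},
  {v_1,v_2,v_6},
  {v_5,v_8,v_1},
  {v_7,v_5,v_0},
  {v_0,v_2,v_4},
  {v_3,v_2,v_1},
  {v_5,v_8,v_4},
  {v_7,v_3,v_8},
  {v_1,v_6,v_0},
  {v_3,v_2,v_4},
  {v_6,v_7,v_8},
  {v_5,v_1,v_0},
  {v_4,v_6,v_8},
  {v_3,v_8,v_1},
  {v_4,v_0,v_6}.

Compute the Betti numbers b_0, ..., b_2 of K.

Order the vertices as v_0 < v_1 < v_2 < v_3 < v_4 < v_5 < v_6 < v_7 < v_8. Listing each simplex with vertices in this order, K has dimension 2 with simplices:

  0-simplices (9): [v_0], [v_1], [v_2], [v_3], [v_4], [v_5], [v_6], [v_7], [v_8]
  1-simplices (27): (27 of them)
  2-simplices (18): (18 of them)

so the chain groups are C_0 ≅ Z^9, C_1 ≅ Z^27, C_2 ≅ Z^18.

∂_1: C_1 → C_0 is given by ∂[p,q] = [q] − [p].
This gives a 9×27 integer matrix of rank 8; reducing to Smith normal form yields diagonal entries (1,1,1,1,1,1,1,1).

The boundary map ∂_2: C_2 → C_1 maps a triangle to the signed sum of its edges. For instance
  ∂[v_1,v_2,v_6] = [v_2,v_6] − [v_1,v_6] + [v_1,v_2],
  ∂[v_0,v_1,v_6] = [v_1,v_6] − [v_0,v_6] + [v_0,v_1].
The resulting 27×18 matrix has rank 18, and its Smith normal form has invariant factors (1,1,1,1,1,1,1,1,1,1,1,1,1,1,1,1,1,2).

Computing H_k = (kernel of ∂_k) / (image of ∂_{k+1}):

  H_0: rank C_0 − rank ∂_1 = 9 − 8 = 1, and the invariant factors of ∂_1 are all 1, so H_0 ≅ Z.
  H_1: rank ker ∂_1 − rank ∂_2 = (27 − 8) − 18 = 1, and ∂_2 has invariant factor 2 > 1, so H_1 ≅ Z ⊕ Z/2Z.
  H_2: rank ker ∂_2 − rank ∂_3 = (18 − 18) − 0 = 0, and there is no ∂_3, so H_2 ≅ 0.

Hence the Betti numbers are b_0 = 1, b_1 = 1, b_2 = 0.

b_0 = 1, b_1 = 1, b_2 = 0.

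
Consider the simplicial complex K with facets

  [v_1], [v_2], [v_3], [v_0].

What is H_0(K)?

H_0 ≅ Z^4.

Fix the vertex order v_0 < v_1 < v_2 < v_3 and write every simplex with vertices in increasing order. Then dim K = 0 and the simplices of K are:

  0-simplices (4): [v_0], [v_1], [v_2], [v_3]

giving chain groups C_0 ≅ Z^4.

Reading off H_k = ker ∂_k / im ∂_{k+1}:

  H_0: rank C_0 − rank ∂_1 = 4 − 0 = 4, and there is no ∂_1, so H_0 ≅ Z^4.

(K is a triangulation of a set of 4 points.)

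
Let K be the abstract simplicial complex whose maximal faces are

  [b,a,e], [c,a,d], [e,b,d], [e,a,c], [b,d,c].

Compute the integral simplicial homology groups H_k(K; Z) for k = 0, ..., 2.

H_0 ≅ Z,  H_1 ≅ Z,  H_2 = 0.

We work with the vertex ordering a < b < c < d < e. The simplices of K, each written with vertices in increasing order, are:

  0-simplices (5): a, b, c, d, e
  1-simplices (10): ab, ac, ad, ae, bc, bd, be, cd, ce, de
  2-simplices (5): abe, acd, ace, bcd, bde

Hence C_0 ≅ Z^5, C_1 ≅ Z^10, C_2 ≅ Z^5.

The boundary map ∂_1: C_1 → C_0 sends each edge [p,q] (with p < q) to q − p.
This gives a 5×10 integer matrix of rank 4; reducing to Smith normal form yields diagonal entries (1,1,1,1).

The boundary map ∂_2: C_2 → C_1 maps a triangle to the signed sum of its edges. For instance
  ∂abe = be − ae + ab,
  ∂ace = ce − ae + ac.
The 10×5 boundary matrix has rank 5 and Smith normal form diag(1,1,1,1,1).

Computing H_k = (kernel of ∂_k) / (image of ∂_{k+1}):

  H_0: rank C_0 − rank ∂_1 = 5 − 4 = 1, and the invariant factors of ∂_1 are all 1, so H_0 ≅ Z.
  H_1: rank ker ∂_1 − rank ∂_2 = (10 − 4) − 5 = 1, and the invariant factors of ∂_2 are all 1, so H_1 ≅ Z.
  H_2: rank ker ∂_2 − rank ∂_3 = (5 − 5) − 0 = 0, and there is no ∂_3, so H_2 ≅ 0.

As a check, the Euler characteristic is 5 − 10 + 5 = 0, which agrees with 1 − 1 + 0 = 0.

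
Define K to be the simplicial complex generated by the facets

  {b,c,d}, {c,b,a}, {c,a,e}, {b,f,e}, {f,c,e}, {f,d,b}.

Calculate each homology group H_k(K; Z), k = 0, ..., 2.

H_0 = Z,  H_1 = Z,  H_2 = 0.

Take the total order a < b < c < d < e < f on the vertex set. Then K (dimension 2) consists of the simplices:

  0-simplices (6): a, b, c, d, e, f
  1-simplices (12): ab, ac, ae, bc, bd, be, bf, cd, ce, cf, df, ef
  2-simplices (6): abc, ace, bcd, bdf, bef, cef

Hence C_0 ≅ Z^6, C_1 ≅ Z^12, C_2 ≅ Z^6.

The boundary map ∂_1: C_1 → C_0 is given by ∂[p,q] = [q] − [p].
This gives a 6×12 integer matrix of rank 5; reducing to Smith normal form yields diagonal entries (1,1,1,1,1).

Boundary ∂_2: C_2 → C_1 maps a triangle to the signed sum of its edges. For instance
  ∂bdf = df − bf + bd,
  ∂ace = ce − ae + ac.
The resulting 12×6 matrix has rank 6, and its Smith normal form has invariant factors (1,1,1,1,1,1).

From H_k ≅ ker(∂_k) / im(∂_{k+1}) we obtain:

  H_0: rank C_0 − rank ∂_1 = 6 − 5 = 1, and the invariant factors of ∂_1 are all 1, so H_0 ≅ Z.
  H_1: rank ker ∂_1 − rank ∂_2 = (12 − 5) − 6 = 1, and the invariant factors of ∂_2 are all 1, so H_1 ≅ Z.
  H_2: rank ker ∂_2 − rank ∂_3 = (6 − 6) − 0 = 0, and there is no ∂_3, so H_2 ≅ 0.

(K is a triangulation of the cylinder S^1 x I.)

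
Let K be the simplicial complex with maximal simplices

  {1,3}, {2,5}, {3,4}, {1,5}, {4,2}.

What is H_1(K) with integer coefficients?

H_1 ≅ Z.

We work with the vertex ordering 1 < 2 < 3 < 4 < 5. The simplices of K, each written with vertices in increasing order, are:

  0-simplices (5): [1], [2], [3], [4], [5]
  1-simplices (5): [1,3], [1,5], [2,4], [2,5], [3,4]

Hence C_0 ≅ Z^5, C_1 ≅ Z^5.

The boundary map ∂_1: C_1 → C_0 maps an edge to its endpoints' difference, ∂[p,q] = q − p. For instance
  ∂[2,5] = [5] − [2].
The resulting 5×5 matrix has rank 4, and its Smith normal form has invariant factors (1,1,1,1).

Now H_k = ker ∂_k / im ∂_{k+1}, so:

  H_1: rank ker ∂_1 − rank ∂_2 = (5 − 4) − 0 = 1, and there is no ∂_2, so H_1 ≅ Z.

(K is a triangulation of the circle S^1.)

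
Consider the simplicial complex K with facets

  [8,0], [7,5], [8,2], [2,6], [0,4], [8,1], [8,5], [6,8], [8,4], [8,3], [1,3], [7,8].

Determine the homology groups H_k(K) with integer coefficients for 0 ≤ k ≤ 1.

H_0 = Z,  H_1 = Z^4.

We work with the vertex ordering 0 < 1 < 2 < 3 < 4 < 5 < 6 < 7 < 8. The simplices of K, each written with vertices in increasing order, are:

  0-simplices (9): [0], [1], [2], [3], [4], [5], [6], [7], [8]
  1-simplices (12): [0,4], [0,8], [1,3], [1,8], [2,6], [2,8], [3,8], [4,8], [5,7], [5,8], [6,8], [7,8]

giving chain groups C_0 ≅ Z^9, C_1 ≅ Z^12.

Boundary ∂_1: C_1 → C_0 is given by ∂[p,q] = [q] − [p]. For instance
  ∂[1,3] = [3] − [1].
The 9×12 boundary matrix has rank 8 and Smith normal form diag(1,1,1,1,1,1,1,1).

Computing H_k = (kernel of ∂_k) / (image of ∂_{k+1}):

  H_0: rank C_0 − rank ∂_1 = 9 − 8 = 1, and the invariant factors of ∂_1 are all 1, so H_0 ≅ Z.
  H_1: rank ker ∂_1 − rank ∂_2 = (12 − 8) − 0 = 4, and there is no ∂_2, so H_1 ≅ Z^4.

As a check, the Euler characteristic is 9 − 12 = -3, which agrees with 1 − 4 = -3.
(K is a triangulation of a wedge of 4 circles.)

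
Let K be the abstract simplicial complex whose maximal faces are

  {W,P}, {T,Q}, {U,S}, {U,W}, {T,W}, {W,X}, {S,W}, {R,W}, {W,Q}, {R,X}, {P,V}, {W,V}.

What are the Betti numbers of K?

b_0 = 1, b_1 = 4.

Take the total order P < Q < R < S < T < U < V < W < X on the vertex set. Then K (dimension 1) consists of the simplices:

  0-simplices (9): P, Q, R, S, T, U, V, W, X
  1-simplices (12): PV, PW, QT, QW, RW, RX, SU, SW, TW, UW, VW, WX

so the chain groups are C_0 ≅ Z^9, C_1 ≅ Z^12.

Boundary ∂_1: C_1 → C_0 maps an edge to its endpoints' difference, ∂[p,q] = q − p.
As a 9×12 matrix over Z this has rank 8, with invariant factors (1,1,1,1,1,1,1,1).

From H_k ≅ ker(∂_k) / im(∂_{k+1}) we obtain:

  H_0: rank C_0 − rank ∂_1 = 9 − 8 = 1, and the invariant factors of ∂_1 are all 1, so H_0 = Z.
  H_1: rank ker ∂_1 − rank ∂_2 = (12 − 8) − 0 = 4, and there is no ∂_2, so H_1 = Z^4.

(K is a triangulation of a wedge of 4 circles.)

Hence the Betti numbers are b_0 = 1, b_1 = 4.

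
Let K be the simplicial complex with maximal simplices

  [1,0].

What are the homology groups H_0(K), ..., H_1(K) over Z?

H_0 ≅ Z,  H_1 = 0.

Order the vertices as 0 < 1. Listing each simplex with vertices in this order, K has dimension 1 with simplices:

  0-simplices (2): [0], [1]
  1-simplices (1): [0,1]

Hence C_0 ≅ Z^2, C_1 ≅ Z^1.

Boundary ∂_1: C_1 → C_0 maps an edge to its endpoints' difference, ∂[p,q] = q − p. For instance
  ∂[0,1] = [1] − [0].
As a 2×1 matrix over Z this has rank 1, with invariant factors (1).

Reading off H_k = ker ∂_k / im ∂_{k+1}:

  H_0: rank C_0 − rank ∂_1 = 2 − 1 = 1, and the invariant factors of ∂_1 are all 1, so H_0 ≅ Z.
  H_1: rank ker ∂_1 − rank ∂_2 = (1 − 1) − 0 = 0, and there is no ∂_2, so H_1 ≅ 0.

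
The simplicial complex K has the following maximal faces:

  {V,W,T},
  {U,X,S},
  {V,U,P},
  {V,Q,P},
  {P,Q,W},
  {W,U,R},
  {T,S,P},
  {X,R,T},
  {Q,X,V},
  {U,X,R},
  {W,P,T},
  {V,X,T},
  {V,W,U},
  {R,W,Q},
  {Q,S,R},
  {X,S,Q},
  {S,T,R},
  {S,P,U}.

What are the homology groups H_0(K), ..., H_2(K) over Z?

H_0 = Z,  H_1 = Z ⊕ Z/2,  H_2 = 0.

Fix the vertex order P < Q < R < S < T < U < V < W < X and write every simplex with vertices in increasing order. Then dim K = 2 and the simplices of K are:

  0-simplices (9): P, Q, R, S, T, U, V, W, X
  1-simplices (27): PQ, PS, PT, PU, PV, PW, QR, QS, QV, QW, QX, RS, RT, RU, RW, RX, ST, SU, SX, TV, TW, TX, UV, UW, UX, VW, VX
  2-simplices (18): PQV, PQW, PST, PSU, PTW, PUV, QRS, QRW, QSX, QVX, RST, RTX, RUW, RUX, SUX, TVW, TVX, UVW

Hence C_0 ≅ Z^9, C_1 ≅ Z^27, C_2 ≅ Z^18.

∂_1: C_1 → C_0 maps an edge to its endpoints' difference, ∂[p,q] = q − p. For instance
  ∂PU = U − P.
The resulting 9×27 matrix has rank 8, and its Smith normal form has invariant factors (1,1,1,1,1,1,1,1).

∂_2: C_2 → C_1 sends each 2-simplex [p,q,r] to [q,r] − [p,r] + [p,q]. For instance
  ∂UVW = VW − UW + UV,
  ∂QRS = RS − QS + QR.
This gives a 27×18 integer matrix of rank 18; reducing to Smith normal form yields diagonal entries (1,1,1,1,1,1,1,1,1,1,1,1,1,1,1,1,1,2).

Computing H_k = (kernel of ∂_k) / (image of ∂_{k+1}):

  H_0: rank C_0 − rank ∂_1 = 9 − 8 = 1, and the invariant factors of ∂_1 are all 1, so H_0 ≅ Z.
  H_1: rank ker ∂_1 − rank ∂_2 = (27 − 8) − 18 = 1, and ∂_2 has invariant factor 2 > 1, so H_1 ≅ Z ⊕ Z/2.
  H_2: rank ker ∂_2 − rank ∂_3 = (18 − 18) − 0 = 0, and there is no ∂_3, so H_2 ≅ 0.

As a check, the Euler characteristic is 9 − 27 + 18 = 0, which agrees with 1 − 1 + 0 = 0.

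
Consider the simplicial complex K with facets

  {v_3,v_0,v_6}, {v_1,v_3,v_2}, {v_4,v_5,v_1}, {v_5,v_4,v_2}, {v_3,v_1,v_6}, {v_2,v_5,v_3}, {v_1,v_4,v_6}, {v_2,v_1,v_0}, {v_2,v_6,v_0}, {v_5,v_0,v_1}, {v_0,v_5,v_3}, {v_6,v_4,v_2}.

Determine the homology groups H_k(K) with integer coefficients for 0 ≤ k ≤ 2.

Order the vertices as v_0 < v_1 < v_2 < v_3 < v_4 < v_5 < v_6. Listing each simplex with vertices in this order, K has dimension 2 with simplices:

  0-simplices (7): [v_0], [v_1], [v_2], [v_3], [v_4], [v_5], [v_6]
  1-simplices (18): (18 of them)
  2-simplices (12): (12 of them)

giving chain groups C_0 ≅ Z^7, C_1 ≅ Z^18, C_2 ≅ Z^12.

The boundary map ∂_1: C_1 → C_0 sends each edge [p,q] (with p < q) to q − p.
As a 7×18 matrix over Z this has rank 6, with invariant factors (1,1,1,1,1,1).

∂_2: C_2 → C_1 maps a triangle to the signed sum of its edges. For instance
  ∂[v_0,v_3,v_5] = [v_3,v_5] − [v_0,v_5] + [v_0,v_3],
  ∂[v_2,v_3,v_5] = [v_3,v_5] − [v_2,v_5] + [v_2,v_3].
The 18×12 boundary matrix has rank 12 and Smith normal form diag(1,1,1,1,1,1,1,1,1,1,1,2).

Reading off H_k = ker ∂_k / im ∂_{k+1}:

  H_0: rank C_0 − rank ∂_1 = 7 − 6 = 1, and the invariant factors of ∂_1 are all 1, so H_0 = Z.
  H_1: rank ker ∂_1 − rank ∂_2 = (18 − 6) − 12 = 0, and ∂_2 has invariant factor 2 > 1, so H_1 = Z/2Z.
  H_2: rank ker ∂_2 − rank ∂_3 = (12 − 12) − 0 = 0, and there is no ∂_3, so H_2 = 0.

(K is a triangulation of the real projective plane RP^2.)

H_0 = Z,  H_1 = Z/2Z,  H_2 = 0.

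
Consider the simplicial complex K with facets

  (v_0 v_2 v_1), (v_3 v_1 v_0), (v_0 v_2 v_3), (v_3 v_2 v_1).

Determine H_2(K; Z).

H_2 ≅ Z.

Take the total order v_0 < v_1 < v_2 < v_3 on the vertex set. Then K (dimension 2) consists of the simplices:

  0-simplices (4): [v_0], [v_1], [v_2], [v_3]
  1-simplices (6): [v_0,v_1], [v_0,v_2], [v_0,v_3], [v_1,v_2], [v_1,v_3], [v_2,v_3]
  2-simplices (4): [v_0,v_1,v_2], [v_0,v_1,v_3], [v_0,v_2,v_3], [v_1,v_2,v_3]

Hence C_0 ≅ Z^4, C_1 ≅ Z^6, C_2 ≅ Z^4.

∂_1: C_1 → C_0 is given by ∂[p,q] = [q] − [p].
The resulting 4×6 matrix has rank 3, and its Smith normal form has invariant factors (1,1,1).

Boundary ∂_2: C_2 → C_1 acts by ∂[p,q,r] = [q,r] − [p,r] + [p,q]. For instance
  ∂[v_0,v_1,v_3] = [v_1,v_3] − [v_0,v_3] + [v_0,v_1],
  ∂[v_0,v_1,v_2] = [v_1,v_2] − [v_0,v_2] + [v_0,v_1].
The 6×4 boundary matrix has rank 3 and Smith normal form diag(1,1,1).

From H_k ≅ ker(∂_k) / im(∂_{k+1}) we obtain:

  H_2: rank ker ∂_2 − rank ∂_3 = (4 − 3) − 0 = 1, and there is no ∂_3, so H_2 ≅ Z.

(K is a triangulation of the 2-sphere S^2.)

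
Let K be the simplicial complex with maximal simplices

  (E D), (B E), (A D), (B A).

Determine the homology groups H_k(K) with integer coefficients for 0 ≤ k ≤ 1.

Order the vertices as A < B < D < E. Listing each simplex with vertices in this order, K has dimension 1 with simplices:

  0-simplices (4): A, B, D, E
  1-simplices (4): AB, AD, BE, DE

Hence C_0 ≅ Z^4, C_1 ≅ Z^4.

Boundary ∂_1: C_1 → C_0 is given by ∂[p,q] = [q] − [p]. For instance
  ∂DE = E − D.
As a 4×4 matrix over Z this has rank 3, with invariant factors (1,1,1).

Computing H_k = (kernel of ∂_k) / (image of ∂_{k+1}):

  H_0: rank C_0 − rank ∂_1 = 4 − 3 = 1, and the invariant factors of ∂_1 are all 1, so H_0 ≅ Z.
  H_1: rank ker ∂_1 − rank ∂_2 = (4 − 3) − 0 = 1, and there is no ∂_2, so H_1 ≅ Z.

As a check, the Euler characteristic is 4 − 4 = 0, which agrees with 1 − 1 = 0.

H_0 = Z,  H_1 = Z.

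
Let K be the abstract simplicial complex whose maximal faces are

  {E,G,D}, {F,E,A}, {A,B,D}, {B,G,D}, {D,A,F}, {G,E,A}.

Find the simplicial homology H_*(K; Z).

H_0 ≅ Z,  H_1 ≅ Z,  H_2 = 0.

We work with the vertex ordering A < B < D < E < F < G. The simplices of K, each written with vertices in increasing order, are:

  0-simplices (6): A, B, D, E, F, G
  1-simplices (12): AB, AD, AE, AF, AG, BD, BG, DE, DF, DG, EF, EG
  2-simplices (6): ABD, ADF, AEF, AEG, BDG, DEG

so the chain groups are C_0 ≅ Z^6, C_1 ≅ Z^12, C_2 ≅ Z^6.

The boundary map ∂_1: C_1 → C_0 maps an edge to its endpoints' difference, ∂[p,q] = q − p.
This gives a 6×12 integer matrix of rank 5; reducing to Smith normal form yields diagonal entries (1,1,1,1,1).

∂_2: C_2 → C_1 acts by ∂[p,q,r] = [q,r] − [p,r] + [p,q]. For instance
  ∂AEF = EF − AF + AE,
  ∂DEG = EG − DG + DE.
This gives a 12×6 integer matrix of rank 6; reducing to Smith normal form yields diagonal entries (1,1,1,1,1,1).

Now H_k = ker ∂_k / im ∂_{k+1}, so:

  H_0: rank C_0 − rank ∂_1 = 6 − 5 = 1, and the invariant factors of ∂_1 are all 1, so H_0 ≅ Z.
  H_1: rank ker ∂_1 − rank ∂_2 = (12 − 5) − 6 = 1, and the invariant factors of ∂_2 are all 1, so H_1 ≅ Z.
  H_2: rank ker ∂_2 − rank ∂_3 = (6 − 6) − 0 = 0, and there is no ∂_3, so H_2 ≅ 0.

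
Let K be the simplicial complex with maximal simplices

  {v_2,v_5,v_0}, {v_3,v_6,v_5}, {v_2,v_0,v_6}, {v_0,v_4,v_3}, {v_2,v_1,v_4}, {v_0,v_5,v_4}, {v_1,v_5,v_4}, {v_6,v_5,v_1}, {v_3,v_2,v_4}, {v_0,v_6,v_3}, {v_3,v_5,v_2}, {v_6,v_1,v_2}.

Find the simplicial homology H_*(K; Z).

H_0 ≅ Z,  H_1 ≅ Z/2,  H_2 = 0.

Take the total order v_0 < v_1 < v_2 < v_3 < v_4 < v_5 < v_6 on the vertex set. Then K (dimension 2) consists of the simplices:

  0-simplices (7): [v_0], [v_1], [v_2], [v_3], [v_4], [v_5], [v_6]
  1-simplices (18): (18 of them)
  2-simplices (12): (12 of them)

so the chain groups are C_0 ≅ Z^7, C_1 ≅ Z^18, C_2 ≅ Z^12.

∂_1: C_1 → C_0 maps an edge to its endpoints' difference, ∂[p,q] = q − p. For instance
  ∂[v_1,v_2] = [v_2] − [v_1].
As a 7×18 matrix over Z this has rank 6, with invariant factors (1,1,1,1,1,1).

The boundary map ∂_2: C_2 → C_1 acts by ∂[p,q,r] = [q,r] − [p,r] + [p,q]. For instance
  ∂[v_1,v_2,v_4] = [v_2,v_4] − [v_1,v_4] + [v_1,v_2],
  ∂[v_1,v_4,v_5] = [v_4,v_5] − [v_1,v_5] + [v_1,v_4].
The resulting 18×12 matrix has rank 12, and its Smith normal form has invariant factors (1,1,1,1,1,1,1,1,1,1,1,2).

Computing H_k = (kernel of ∂_k) / (image of ∂_{k+1}):

  H_0: rank C_0 − rank ∂_1 = 7 − 6 = 1, and the invariant factors of ∂_1 are all 1, so H_0 = Z.
  H_1: rank ker ∂_1 − rank ∂_2 = (18 − 6) − 12 = 0, and ∂_2 has invariant factor 2 > 1, so H_1 = Z/2.
  H_2: rank ker ∂_2 − rank ∂_3 = (12 − 12) − 0 = 0, and there is no ∂_3, so H_2 = 0.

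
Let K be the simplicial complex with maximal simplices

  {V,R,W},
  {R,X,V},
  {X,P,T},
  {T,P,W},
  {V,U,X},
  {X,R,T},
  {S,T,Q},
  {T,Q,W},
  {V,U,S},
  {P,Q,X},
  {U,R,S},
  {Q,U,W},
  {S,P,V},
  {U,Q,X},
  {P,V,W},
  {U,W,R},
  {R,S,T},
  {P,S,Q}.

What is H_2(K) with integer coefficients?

H_2 = 0.

Fix the vertex order P < Q < R < S < T < U < V < W < X and write every simplex with vertices in increasing order. Then dim K = 2 and the simplices of K are:

  0-simplices (9): P, Q, R, S, T, U, V, W, X
  1-simplices (27): PQ, PS, PT, PV, PW, PX, QS, QT, QU, QW, QX, RS, RT, RU, RV, RW, RX, ST, SU, SV, TW, TX, UV, UW, UX, VW, VX
  2-simplices (18): PQS, PQX, PSV, PTW, PTX, PVW, QST, QTW, QUW, QUX, RST, RSU, RTX, RUW, RVW, RVX, SUV, UVX

giving chain groups C_0 ≅ Z^9, C_1 ≅ Z^27, C_2 ≅ Z^18.

The boundary map ∂_1: C_1 → C_0 is given by ∂[p,q] = [q] − [p]. For instance
  ∂PQ = Q − P.
This gives a 9×27 integer matrix of rank 8; reducing to Smith normal form yields diagonal entries (1,1,1,1,1,1,1,1).

Boundary ∂_2: C_2 → C_1 sends each 2-simplex [p,q,r] to [q,r] − [p,r] + [p,q]. For instance
  ∂PTW = TW − PW + PT,
  ∂QUX = UX − QX + QU.
The 27×18 boundary matrix has rank 18 and Smith normal form diag(1,1,1,1,1,1,1,1,1,1,1,1,1,1,1,1,1,2).

Computing H_k = (kernel of ∂_k) / (image of ∂_{k+1}):

  H_2: rank ker ∂_2 − rank ∂_3 = (18 − 18) − 0 = 0, and there is no ∂_3, so H_2 ≅ 0.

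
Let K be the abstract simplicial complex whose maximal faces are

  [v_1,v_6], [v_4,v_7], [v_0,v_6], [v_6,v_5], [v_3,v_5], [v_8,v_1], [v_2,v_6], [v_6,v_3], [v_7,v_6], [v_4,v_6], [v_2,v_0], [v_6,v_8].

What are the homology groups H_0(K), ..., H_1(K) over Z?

Order the vertices as v_0 < v_1 < v_2 < v_3 < v_4 < v_5 < v_6 < v_7 < v_8. Listing each simplex with vertices in this order, K has dimension 1 with simplices:

  0-simplices (9): [v_0], [v_1], [v_2], [v_3], [v_4], [v_5], [v_6], [v_7], [v_8]
  1-simplices (12): [v_0,v_2], [v_0,v_6], [v_1,v_6], [v_1,v_8], [v_2,v_6], [v_3,v_5], [v_3,v_6], [v_4,v_6], [v_4,v_7], [v_5,v_6], [v_6,v_7], [v_6,v_8]

giving chain groups C_0 ≅ Z^9, C_1 ≅ Z^12.

The boundary map ∂_1: C_1 → C_0 sends each edge [p,q] (with p < q) to q − p.
As a 9×12 matrix over Z this has rank 8, with invariant factors (1,1,1,1,1,1,1,1).

Computing H_k = (kernel of ∂_k) / (image of ∂_{k+1}):

  H_0: rank C_0 − rank ∂_1 = 9 − 8 = 1, and the invariant factors of ∂_1 are all 1, so H_0 ≅ Z.
  H_1: rank ker ∂_1 − rank ∂_2 = (12 − 8) − 0 = 4, and there is no ∂_2, so H_1 ≅ Z^4.

(K is a triangulation of a wedge of 4 circles.)

H_0 = Z,  H_1 = Z^4.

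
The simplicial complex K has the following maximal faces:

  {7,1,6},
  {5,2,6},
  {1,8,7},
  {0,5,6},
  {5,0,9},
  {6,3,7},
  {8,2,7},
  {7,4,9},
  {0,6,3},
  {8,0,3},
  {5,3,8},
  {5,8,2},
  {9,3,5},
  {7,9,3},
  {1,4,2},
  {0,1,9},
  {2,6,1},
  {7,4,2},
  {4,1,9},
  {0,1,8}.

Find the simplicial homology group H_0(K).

Take the total order 0 < 1 < 2 < 3 < 4 < 5 < 6 < 7 < 8 < 9 on the vertex set. Then K (dimension 2) consists of the simplices:

  0-simplices (10): [0], [1], [2], [3], [4], [5], [6], [7], [8], [9]
  1-simplices (30): (30 of them)
  2-simplices (20): (20 of them)

so the chain groups are C_0 ≅ Z^10, C_1 ≅ Z^30, C_2 ≅ Z^20.

∂_1: C_1 → C_0 maps an edge to its endpoints' difference, ∂[p,q] = q − p.
As a 10×30 matrix over Z this has rank 9, with invariant factors (1,1,1,1,1,1,1,1,1).

Boundary ∂_2: C_2 → C_1 acts by ∂[p,q,r] = [q,r] − [p,r] + [p,q]. For instance
  ∂[2,4,7] = [4,7] − [2,7] + [2,4],
  ∂[3,6,7] = [6,7] − [3,7] + [3,6].
This gives a 30×20 integer matrix of rank 20; reducing to Smith normal form yields diagonal entries (1,1,1,1,1,1,1,1,1,1,1,1,1,1,1,1,1,1,1,2).

Computing H_k = (kernel of ∂_k) / (image of ∂_{k+1}):

  H_0: rank C_0 − rank ∂_1 = 10 − 9 = 1, and the invariant factors of ∂_1 are all 1, so H_0 ≅ Z.

(K is a triangulation of the Klein bottle.)

H_0 = Z.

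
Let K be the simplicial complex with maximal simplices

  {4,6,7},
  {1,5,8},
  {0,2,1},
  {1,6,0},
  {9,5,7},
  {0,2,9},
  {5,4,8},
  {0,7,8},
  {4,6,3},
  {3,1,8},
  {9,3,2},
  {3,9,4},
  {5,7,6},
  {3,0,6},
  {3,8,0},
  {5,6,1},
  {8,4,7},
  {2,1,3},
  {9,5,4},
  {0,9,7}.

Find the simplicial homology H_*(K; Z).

Order the vertices as 0 < 1 < 2 < 3 < 4 < 5 < 6 < 7 < 8 < 9. Listing each simplex with vertices in this order, K has dimension 2 with simplices:

  0-simplices (10): [0], [1], [2], [3], [4], [5], [6], [7], [8], [9]
  1-simplices (30): (30 of them)
  2-simplices (20): (20 of them)

Hence C_0 ≅ Z^10, C_1 ≅ Z^30, C_2 ≅ Z^20.

Boundary ∂_1: C_1 → C_0 is given by ∂[p,q] = [q] − [p].
This gives a 10×30 integer matrix of rank 9; reducing to Smith normal form yields diagonal entries (1,1,1,1,1,1,1,1,1).

∂_2: C_2 → C_1 maps a triangle to the signed sum of its edges. For instance
  ∂[4,5,9] = [5,9] − [4,9] + [4,5],
  ∂[0,3,6] = [3,6] − [0,6] + [0,3].
The resulting 30×20 matrix has rank 20, and its Smith normal form has invariant factors (1,1,1,1,1,1,1,1,1,1,1,1,1,1,1,1,1,1,1,2).

Reading off H_k = ker ∂_k / im ∂_{k+1}:

  H_0: rank C_0 − rank ∂_1 = 10 − 9 = 1, and the invariant factors of ∂_1 are all 1, so H_0 = Z.
  H_1: rank ker ∂_1 − rank ∂_2 = (30 − 9) − 20 = 1, and ∂_2 has invariant factor 2 > 1, so H_1 = Z ⊕ Z/2.
  H_2: rank ker ∂_2 − rank ∂_3 = (20 − 20) − 0 = 0, and there is no ∂_3, so H_2 = 0.

As a check, the Euler characteristic is 10 − 30 + 20 = 0, which agrees with 1 − 1 + 0 = 0.
(K is a triangulation of the Klein bottle.)

H_0 = Z,  H_1 = Z ⊕ Z/2,  H_2 = 0.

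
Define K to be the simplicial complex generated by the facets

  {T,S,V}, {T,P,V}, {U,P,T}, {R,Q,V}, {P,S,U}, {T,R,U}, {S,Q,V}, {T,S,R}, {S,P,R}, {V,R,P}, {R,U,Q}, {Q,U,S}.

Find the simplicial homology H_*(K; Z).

Fix the vertex order P < Q < R < S < T < U < V and write every simplex with vertices in increasing order. Then dim K = 2 and the simplices of K are:

  0-simplices (7): P, Q, R, S, T, U, V
  1-simplices (18): PR, PS, PT, PU, PV, QR, QS, QU, QV, RS, RT, RU, RV, ST, SU, SV, TU, TV
  2-simplices (12): PRS, PRV, PSU, PTU, PTV, QRU, QRV, QSU, QSV, RST, RTU, STV

Hence C_0 ≅ Z^7, C_1 ≅ Z^18, C_2 ≅ Z^12.

The boundary map ∂_1: C_1 → C_0 is given by ∂[p,q] = [q] − [p]. For instance
  ∂TV = V − T.
The resulting 7×18 matrix has rank 6, and its Smith normal form has invariant factors (1,1,1,1,1,1).

The boundary map ∂_2: C_2 → C_1 maps a triangle to the signed sum of its edges. For instance
  ∂RST = ST − RT + RS,
  ∂PTV = TV − PV + PT.
This gives a 18×12 integer matrix of rank 12; reducing to Smith normal form yields diagonal entries (1,1,1,1,1,1,1,1,1,1,1,2).

Now H_k = ker ∂_k / im ∂_{k+1}, so:

  H_0: rank C_0 − rank ∂_1 = 7 − 6 = 1, and the invariant factors of ∂_1 are all 1, so H_0 = Z.
  H_1: rank ker ∂_1 − rank ∂_2 = (18 − 6) − 12 = 0, and ∂_2 has invariant factor 2 > 1, so H_1 = Z/2.
  H_2: rank ker ∂_2 − rank ∂_3 = (12 − 12) − 0 = 0, and there is no ∂_3, so H_2 = 0.

H_0 = Z,  H_1 = Z/2,  H_2 = 0.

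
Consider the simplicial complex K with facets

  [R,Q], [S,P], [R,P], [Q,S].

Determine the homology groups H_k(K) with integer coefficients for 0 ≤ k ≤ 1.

H_0 ≅ Z,  H_1 ≅ Z.

We work with the vertex ordering P < Q < R < S. The simplices of K, each written with vertices in increasing order, are:

  0-simplices (4): P, Q, R, S
  1-simplices (4): PR, PS, QR, QS

so the chain groups are C_0 ≅ Z^4, C_1 ≅ Z^4.

The boundary map ∂_1: C_1 → C_0 sends each edge [p,q] (with p < q) to q − p. For instance
  ∂PS = S − P.
The 4×4 boundary matrix has rank 3 and Smith normal form diag(1,1,1).

Reading off H_k = ker ∂_k / im ∂_{k+1}:

  H_0: rank C_0 − rank ∂_1 = 4 − 3 = 1, and the invariant factors of ∂_1 are all 1, so H_0 = Z.
  H_1: rank ker ∂_1 − rank ∂_2 = (4 − 3) − 0 = 1, and there is no ∂_2, so H_1 = Z.

(K is a triangulation of the circle S^1.)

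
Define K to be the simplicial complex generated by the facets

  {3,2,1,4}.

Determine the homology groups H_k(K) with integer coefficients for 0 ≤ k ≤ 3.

Order the vertices as 1 < 2 < 3 < 4. Listing each simplex with vertices in this order, K has dimension 3 with simplices:

  0-simplices (4): [1], [2], [3], [4]
  1-simplices (6): [1,2], [1,3], [1,4], [2,3], [2,4], [3,4]
  2-simplices (4): [1,2,3], [1,2,4], [1,3,4], [2,3,4]
  3-simplices (1): [1,2,3,4]

Hence C_0 ≅ Z^4, C_1 ≅ Z^6, C_2 ≅ Z^4, C_3 ≅ Z^1.

The boundary map ∂_1: C_1 → C_0 is given by ∂[p,q] = [q] − [p].
This gives a 4×6 integer matrix of rank 3; reducing to Smith normal form yields diagonal entries (1,1,1).

The boundary map ∂_2: C_2 → C_1 sends each 2-simplex [p,q,r] to [q,r] − [p,r] + [p,q]. For instance
  ∂[1,3,4] = [3,4] − [1,4] + [1,3],
  ∂[1,2,4] = [2,4] − [1,4] + [1,2].
This gives a 6×4 integer matrix of rank 3; reducing to Smith normal form yields diagonal entries (1,1,1).

Boundary ∂_3: C_3 → C_2 sends each 3-simplex σ to the alternating sum Σ_i (−1)^i (σ with its i-th vertex removed). For instance
  ∂[1,2,3,4] = [2,3,4] − [1,3,4] + [1,2,4] − [1,2,3].
As a 4×1 matrix over Z this has rank 1, with invariant factors (1).

Now H_k = ker ∂_k / im ∂_{k+1}, so:

  H_0: rank C_0 − rank ∂_1 = 4 − 3 = 1, and the invariant factors of ∂_1 are all 1, so H_0 ≅ Z.
  H_1: rank ker ∂_1 − rank ∂_2 = (6 − 3) − 3 = 0, and the invariant factors of ∂_2 are all 1, so H_1 ≅ 0.
  H_2: rank ker ∂_2 − rank ∂_3 = (4 − 3) − 1 = 0, and the invariant factors of ∂_3 are all 1, so H_2 ≅ 0.
  H_3: rank ker ∂_3 − rank ∂_4 = (1 − 1) − 0 = 0, and there is no ∂_4, so H_3 ≅ 0.

As a check, the Euler characteristic is 4 − 6 + 4 − 1 = 1, which agrees with 1 − 0 + 0 − 0 = 1.
(K is a triangulation of the 3-simplex.)

H_0 = Z,  H_1 = 0,  H_2 = 0,  H_3 = 0.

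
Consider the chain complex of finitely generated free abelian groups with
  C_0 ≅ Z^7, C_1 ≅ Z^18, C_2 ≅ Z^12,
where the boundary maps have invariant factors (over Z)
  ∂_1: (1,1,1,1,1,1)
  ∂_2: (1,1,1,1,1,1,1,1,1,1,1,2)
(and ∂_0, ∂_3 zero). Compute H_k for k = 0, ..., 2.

H_0: b_0 = 7 − 0 − 6 = 1; torsion from ∂_1 factors > 1: none. So H_0 = Z.
H_1: b_1 = 18 − 6 − 12 = 0; torsion from ∂_2 factors > 1: [2]. So H_1 = Z/2Z.
H_2: b_2 = 12 − 12 − 0 = 0; torsion from ∂_3 factors > 1: none. So H_2 = 0.

H_0 = Z,  H_1 = Z/2Z,  H_2 = 0.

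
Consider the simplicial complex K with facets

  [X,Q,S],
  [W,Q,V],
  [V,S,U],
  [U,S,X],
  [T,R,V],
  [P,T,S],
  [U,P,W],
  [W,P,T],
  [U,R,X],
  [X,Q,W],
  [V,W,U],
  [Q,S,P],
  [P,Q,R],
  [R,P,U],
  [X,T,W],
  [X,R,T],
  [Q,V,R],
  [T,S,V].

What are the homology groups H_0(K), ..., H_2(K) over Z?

H_0 ≅ Z,  H_1 ≅ Z^2,  H_2 ≅ Z.

We work with the vertex ordering P < Q < R < S < T < U < V < W < X. The simplices of K, each written with vertices in increasing order, are:

  0-simplices (9): P, Q, R, S, T, U, V, W, X
  1-simplices (27): PQ, PR, PS, PT, PU, PW, QR, QS, QV, QW, QX, RT, RU, RV, RX, ST, SU, SV, SX, TV, TW, TX, UV, UW, UX, VW, WX
  2-simplices (18): PQR, PQS, PRU, PST, PTW, PUW, QRV, QSX, QVW, QWX, RTV, RTX, RUX, STV, SUV, SUX, TWX, UVW

giving chain groups C_0 ≅ Z^9, C_1 ≅ Z^27, C_2 ≅ Z^18.

Boundary ∂_1: C_1 → C_0 maps an edge to its endpoints' difference, ∂[p,q] = q − p. For instance
  ∂PR = R − P.
The 9×27 boundary matrix has rank 8 and Smith normal form diag(1,1,1,1,1,1,1,1).

The boundary map ∂_2: C_2 → C_1 acts by ∂[p,q,r] = [q,r] − [p,r] + [p,q]. For instance
  ∂QWX = WX − QX + QW,
  ∂RTX = TX − RX + RT.
This gives a 27×18 integer matrix of rank 17; reducing to Smith normal form yields diagonal entries (1,1,1,1,1,1,1,1,1,1,1,1,1,1,1,1,1).

From H_k ≅ ker(∂_k) / im(∂_{k+1}) we obtain:

  H_0: rank C_0 − rank ∂_1 = 9 − 8 = 1, and the invariant factors of ∂_1 are all 1, so H_0 ≅ Z.
  H_1: rank ker ∂_1 − rank ∂_2 = (27 − 8) − 17 = 2, and the invariant factors of ∂_2 are all 1, so H_1 ≅ Z^2.
  H_2: rank ker ∂_2 − rank ∂_3 = (18 − 17) − 0 = 1, and there is no ∂_3, so H_2 ≅ Z.

(K is a triangulation of the torus T^2.)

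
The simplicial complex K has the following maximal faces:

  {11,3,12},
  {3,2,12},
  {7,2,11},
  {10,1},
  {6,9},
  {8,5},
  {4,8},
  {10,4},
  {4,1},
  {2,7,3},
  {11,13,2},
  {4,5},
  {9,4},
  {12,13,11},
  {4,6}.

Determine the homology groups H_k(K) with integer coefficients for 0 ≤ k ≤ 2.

Order the vertices as 1 < 2 < 3 < 4 < 5 < 6 < 7 < 8 < 9 < 10 < 11 < 12 < 13. Listing each simplex with vertices in this order, K has dimension 2 with simplices:

  0-simplices (13): [1], [2], [3], [4], [5], [6], [7], [8], [9], [10], [11], [12], [13]
  1-simplices (21): [1,4], [1,10], [2,3], [2,7], [2,11], [2,12], [2,13], [3,7], [3,11], [3,12], [4,5], [4,6], [4,8], [4,9], [4,10], [5,8], [6,9], [7,11], [11,12], [11,13], [12,13]
  2-simplices (6): [2,3,7], [2,3,12], [2,7,11], [2,11,13], [3,11,12], [11,12,13]

so the chain groups are C_0 ≅ Z^13, C_1 ≅ Z^21, C_2 ≅ Z^6.

Boundary ∂_1: C_1 → C_0 is given by ∂[p,q] = [q] − [p].
The 13×21 boundary matrix has rank 11 and Smith normal form diag(1,1,1,1,1,1,1,1,1,1,1).

The boundary map ∂_2: C_2 → C_1 acts by ∂[p,q,r] = [q,r] − [p,r] + [p,q]. For instance
  ∂[2,3,12] = [3,12] − [2,12] + [2,3],
  ∂[2,11,13] = [11,13] − [2,13] + [2,11].
The 21×6 boundary matrix has rank 6 and Smith normal form diag(1,1,1,1,1,1).

Computing H_k = (kernel of ∂_k) / (image of ∂_{k+1}):

  H_0: rank C_0 − rank ∂_1 = 13 − 11 = 2, and the invariant factors of ∂_1 are all 1, so H_0 = Z^2.
  H_1: rank ker ∂_1 − rank ∂_2 = (21 − 11) − 6 = 4, and the invariant factors of ∂_2 are all 1, so H_1 = Z^4.
  H_2: rank ker ∂_2 − rank ∂_3 = (6 − 6) − 0 = 0, and there is no ∂_3, so H_2 = 0.

(K is a triangulation of the disjoint union of a wedge of 3 circles and the cylinder S^1 x I.)

H_0 = Z^2,  H_1 = Z^4,  H_2 = 0.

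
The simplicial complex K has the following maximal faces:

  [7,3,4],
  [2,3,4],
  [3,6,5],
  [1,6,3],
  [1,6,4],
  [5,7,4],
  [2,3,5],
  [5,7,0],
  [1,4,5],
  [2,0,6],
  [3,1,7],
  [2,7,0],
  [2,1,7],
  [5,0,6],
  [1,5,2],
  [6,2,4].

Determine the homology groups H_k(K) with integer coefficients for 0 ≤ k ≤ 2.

H_0 = Z,  H_1 = Z^2,  H_2 = Z.

Order the vertices as 0 < 1 < 2 < 3 < 4 < 5 < 6 < 7. Listing each simplex with vertices in this order, K has dimension 2 with simplices:

  0-simplices (8): [0], [1], [2], [3], [4], [5], [6], [7]
  1-simplices (24): (24 of them)
  2-simplices (16): [0,2,6], [0,2,7], [0,5,6], [0,5,7], [1,2,5], [1,2,7], [1,3,6], [1,3,7], [1,4,5], [1,4,6], [2,3,4], [2,3,5], [2,4,6], [3,4,7], [3,5,6], [4,5,7]

so the chain groups are C_0 ≅ Z^8, C_1 ≅ Z^24, C_2 ≅ Z^16.

The boundary map ∂_1: C_1 → C_0 sends each edge [p,q] (with p < q) to q − p.
The resulting 8×24 matrix has rank 7, and its Smith normal form has invariant factors (1,1,1,1,1,1,1).

∂_2: C_2 → C_1 acts by ∂[p,q,r] = [q,r] − [p,r] + [p,q]. For instance
  ∂[2,4,6] = [4,6] − [2,6] + [2,4],
  ∂[0,5,6] = [5,6] − [0,6] + [0,5].
The 24×16 boundary matrix has rank 15 and Smith normal form diag(1,1,1,1,1,1,1,1,1,1,1,1,1,1,1).

Computing H_k = (kernel of ∂_k) / (image of ∂_{k+1}):

  H_0: rank C_0 − rank ∂_1 = 8 − 7 = 1, and the invariant factors of ∂_1 are all 1, so H_0 = Z.
  H_1: rank ker ∂_1 − rank ∂_2 = (24 − 7) − 15 = 2, and the invariant factors of ∂_2 are all 1, so H_1 = Z^2.
  H_2: rank ker ∂_2 − rank ∂_3 = (16 − 15) − 0 = 1, and there is no ∂_3, so H_2 = Z.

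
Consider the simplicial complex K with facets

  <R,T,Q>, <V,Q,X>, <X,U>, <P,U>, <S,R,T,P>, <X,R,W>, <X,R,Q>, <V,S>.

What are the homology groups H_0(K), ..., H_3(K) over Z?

H_0 ≅ Z,  H_1 ≅ Z^2,  H_2 = 0,  H_3 = 0.

Fix the vertex order P < Q < R < S < T < U < V < W < X and write every simplex with vertices in increasing order. Then dim K = 3 and the simplices of K are:

  0-simplices (9): P, Q, R, S, T, U, V, W, X
  1-simplices (17): PR, PS, PT, PU, QR, QT, QV, QX, RS, RT, RW, RX, ST, SV, UX, VX, WX
  2-simplices (8): PRS, PRT, PST, QRT, QRX, QVX, RST, RWX
  3-simplices (1): PRST

so the chain groups are C_0 ≅ Z^9, C_1 ≅ Z^17, C_2 ≅ Z^8, C_3 ≅ Z^1.

Boundary ∂_1: C_1 → C_0 is given by ∂[p,q] = [q] − [p]. For instance
  ∂RT = T − R.
The resulting 9×17 matrix has rank 8, and its Smith normal form has invariant factors (1,1,1,1,1,1,1,1).

∂_2: C_2 → C_1 sends each 2-simplex [p,q,r] to [q,r] − [p,r] + [p,q]. For instance
  ∂QRT = RT − QT + QR,
  ∂RWX = WX − RX + RW.
As a 17×8 matrix over Z this has rank 7, with invariant factors (1,1,1,1,1,1,1).

∂_3: C_3 → C_2 sends each 3-simplex σ to the alternating sum Σ_i (−1)^i (σ with its i-th vertex removed). For instance
  ∂PRST = RST − PST + PRT − PRS.
The 8×1 boundary matrix has rank 1 and Smith normal form diag(1).

Now H_k = ker ∂_k / im ∂_{k+1}, so:

  H_0: rank C_0 − rank ∂_1 = 9 − 8 = 1, and the invariant factors of ∂_1 are all 1, so H_0 ≅ Z.
  H_1: rank ker ∂_1 − rank ∂_2 = (17 − 8) − 7 = 2, and the invariant factors of ∂_2 are all 1, so H_1 ≅ Z^2.
  H_2: rank ker ∂_2 − rank ∂_3 = (8 − 7) − 1 = 0, and the invariant factors of ∂_3 are all 1, so H_2 ≅ 0.
  H_3: rank ker ∂_3 − rank ∂_4 = (1 − 1) − 0 = 0, and there is no ∂_4, so H_3 ≅ 0.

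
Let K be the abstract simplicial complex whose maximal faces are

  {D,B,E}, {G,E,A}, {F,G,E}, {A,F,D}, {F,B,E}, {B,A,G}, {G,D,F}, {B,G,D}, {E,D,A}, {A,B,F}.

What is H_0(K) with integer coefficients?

Take the total order A < B < D < E < F < G on the vertex set. Then K (dimension 2) consists of the simplices:

  0-simplices (6): A, B, D, E, F, G
  1-simplices (15): AB, AD, AE, AF, AG, BD, BE, BF, BG, DE, DF, DG, EF, EG, FG
  2-simplices (10): ABF, ABG, ADE, ADF, AEG, BDE, BDG, BEF, DFG, EFG

so the chain groups are C_0 ≅ Z^6, C_1 ≅ Z^15, C_2 ≅ Z^10.

The boundary map ∂_1: C_1 → C_0 sends each edge [p,q] (with p < q) to q − p. For instance
  ∂BG = G − B.
This gives a 6×15 integer matrix of rank 5; reducing to Smith normal form yields diagonal entries (1,1,1,1,1).

Boundary ∂_2: C_2 → C_1 sends each 2-simplex [p,q,r] to [q,r] − [p,r] + [p,q]. For instance
  ∂ADE = DE − AE + AD,
  ∂ABF = BF − AF + AB.
The resulting 15×10 matrix has rank 10, and its Smith normal form has invariant factors (1,1,1,1,1,1,1,1,1,2).

Computing H_k = (kernel of ∂_k) / (image of ∂_{k+1}):

  H_0: rank C_0 − rank ∂_1 = 6 − 5 = 1, and the invariant factors of ∂_1 are all 1, so H_0 ≅ Z.

H_0 ≅ Z.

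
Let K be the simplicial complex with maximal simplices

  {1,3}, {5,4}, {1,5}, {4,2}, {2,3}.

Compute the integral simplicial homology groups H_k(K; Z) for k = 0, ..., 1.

Order the vertices as 1 < 2 < 3 < 4 < 5. Listing each simplex with vertices in this order, K has dimension 1 with simplices:

  0-simplices (5): [1], [2], [3], [4], [5]
  1-simplices (5): [1,3], [1,5], [2,3], [2,4], [4,5]

Hence C_0 ≅ Z^5, C_1 ≅ Z^5.

∂_1: C_1 → C_0 maps an edge to its endpoints' difference, ∂[p,q] = q − p. For instance
  ∂[1,3] = [3] − [1].
The resulting 5×5 matrix has rank 4, and its Smith normal form has invariant factors (1,1,1,1).

Computing H_k = (kernel of ∂_k) / (image of ∂_{k+1}):

  H_0: rank C_0 − rank ∂_1 = 5 − 4 = 1, and the invariant factors of ∂_1 are all 1, so H_0 = Z.
  H_1: rank ker ∂_1 − rank ∂_2 = (5 − 4) − 0 = 1, and there is no ∂_2, so H_1 = Z.

(K is a triangulation of the circle S^1.)

H_0 = Z,  H_1 = Z.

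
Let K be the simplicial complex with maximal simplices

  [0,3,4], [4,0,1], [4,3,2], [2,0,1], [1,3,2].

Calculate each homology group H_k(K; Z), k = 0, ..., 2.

Take the total order 0 < 1 < 2 < 3 < 4 on the vertex set. Then K (dimension 2) consists of the simplices:

  0-simplices (5): [0], [1], [2], [3], [4]
  1-simplices (10): [0,1], [0,2], [0,3], [0,4], [1,2], [1,3], [1,4], [2,3], [2,4], [3,4]
  2-simplices (5): [0,1,2], [0,1,4], [0,3,4], [1,2,3], [2,3,4]

giving chain groups C_0 ≅ Z^5, C_1 ≅ Z^10, C_2 ≅ Z^5.

The boundary map ∂_1: C_1 → C_0 is given by ∂[p,q] = [q] − [p].
As a 5×10 matrix over Z this has rank 4, with invariant factors (1,1,1,1).

Boundary ∂_2: C_2 → C_1 acts by ∂[p,q,r] = [q,r] − [p,r] + [p,q]. For instance
  ∂[0,1,4] = [1,4] − [0,4] + [0,1],
  ∂[0,1,2] = [1,2] − [0,2] + [0,1].
The resulting 10×5 matrix has rank 5, and its Smith normal form has invariant factors (1,1,1,1,1).

From H_k ≅ ker(∂_k) / im(∂_{k+1}) we obtain:

  H_0: rank C_0 − rank ∂_1 = 5 − 4 = 1, and the invariant factors of ∂_1 are all 1, so H_0 = Z.
  H_1: rank ker ∂_1 − rank ∂_2 = (10 − 4) − 5 = 1, and the invariant factors of ∂_2 are all 1, so H_1 = Z.
  H_2: rank ker ∂_2 − rank ∂_3 = (5 − 5) − 0 = 0, and there is no ∂_3, so H_2 = 0.

As a check, the Euler characteristic is 5 − 10 + 5 = 0, which agrees with 1 − 1 + 0 = 0.

H_0 = Z,  H_1 = Z,  H_2 = 0.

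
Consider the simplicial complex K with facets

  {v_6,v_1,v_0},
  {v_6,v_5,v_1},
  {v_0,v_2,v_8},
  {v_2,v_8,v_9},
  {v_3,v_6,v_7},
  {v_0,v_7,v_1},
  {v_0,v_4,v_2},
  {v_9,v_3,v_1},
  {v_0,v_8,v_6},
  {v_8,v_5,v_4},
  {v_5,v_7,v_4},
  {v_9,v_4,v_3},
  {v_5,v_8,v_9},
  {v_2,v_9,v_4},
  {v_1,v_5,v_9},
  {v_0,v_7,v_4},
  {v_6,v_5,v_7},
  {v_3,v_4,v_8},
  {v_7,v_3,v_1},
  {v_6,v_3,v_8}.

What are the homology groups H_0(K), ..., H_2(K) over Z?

H_0 = Z,  H_1 = Z ⊕ Z/2,  H_2 = 0.

Fix the vertex order v_0 < v_1 < v_2 < v_3 < v_4 < v_5 < v_6 < v_7 < v_8 < v_9 and write every simplex with vertices in increasing order. Then dim K = 2 and the simplices of K are:

  0-simplices (10): [v_0], [v_1], [v_2], [v_3], [v_4], [v_5], [v_6], [v_7], [v_8], [v_9]
  1-simplices (30): (30 of them)
  2-simplices (20): (20 of them)

so the chain groups are C_0 ≅ Z^10, C_1 ≅ Z^30, C_2 ≅ Z^20.

Boundary ∂_1: C_1 → C_0 maps an edge to its endpoints' difference, ∂[p,q] = q − p. For instance
  ∂[v_2,v_8] = [v_8] − [v_2].
As a 10×30 matrix over Z this has rank 9, with invariant factors (1,1,1,1,1,1,1,1,1).

Boundary ∂_2: C_2 → C_1 sends each 2-simplex [p,q,r] to [q,r] − [p,r] + [p,q]. For instance
  ∂[v_2,v_8,v_9] = [v_8,v_9] − [v_2,v_9] + [v_2,v_8],
  ∂[v_1,v_5,v_6] = [v_5,v_6] − [v_1,v_6] + [v_1,v_5].
This gives a 30×20 integer matrix of rank 20; reducing to Smith normal form yields diagonal entries (1,1,1,1,1,1,1,1,1,1,1,1,1,1,1,1,1,1,1,2).

Reading off H_k = ker ∂_k / im ∂_{k+1}:

  H_0: rank C_0 − rank ∂_1 = 10 − 9 = 1, and the invariant factors of ∂_1 are all 1, so H_0 ≅ Z.
  H_1: rank ker ∂_1 − rank ∂_2 = (30 − 9) − 20 = 1, and ∂_2 has invariant factor 2 > 1, so H_1 ≅ Z ⊕ Z/2.
  H_2: rank ker ∂_2 − rank ∂_3 = (20 − 20) − 0 = 0, and there is no ∂_3, so H_2 ≅ 0.

(K is a triangulation of the Klein bottle.)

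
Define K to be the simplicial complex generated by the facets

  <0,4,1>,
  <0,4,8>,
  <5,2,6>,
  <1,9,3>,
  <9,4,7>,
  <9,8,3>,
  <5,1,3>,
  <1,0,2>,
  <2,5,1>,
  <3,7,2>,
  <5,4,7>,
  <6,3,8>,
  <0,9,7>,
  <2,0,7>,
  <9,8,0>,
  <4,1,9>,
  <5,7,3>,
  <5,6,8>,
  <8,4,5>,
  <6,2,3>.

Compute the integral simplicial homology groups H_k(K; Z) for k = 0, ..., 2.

H_0 ≅ Z,  H_1 ≅ Z ⊕ Z/2Z,  H_2 = 0.

Take the total order 0 < 1 < 2 < 3 < 4 < 5 < 6 < 7 < 8 < 9 on the vertex set. Then K (dimension 2) consists of the simplices:

  0-simplices (10): [0], [1], [2], [3], [4], [5], [6], [7], [8], [9]
  1-simplices (30): (30 of them)
  2-simplices (20): (20 of them)

so the chain groups are C_0 ≅ Z^10, C_1 ≅ Z^30, C_2 ≅ Z^20.

Boundary ∂_1: C_1 → C_0 sends each edge [p,q] (with p < q) to q − p. For instance
  ∂[5,7] = [7] − [5].
As a 10×30 matrix over Z this has rank 9, with invariant factors (1,1,1,1,1,1,1,1,1).

∂_2: C_2 → C_1 acts by ∂[p,q,r] = [q,r] − [p,r] + [p,q]. For instance
  ∂[1,3,5] = [3,5] − [1,5] + [1,3],
  ∂[0,1,2] = [1,2] − [0,2] + [0,1].
As a 30×20 matrix over Z this has rank 20, with invariant factors (1,1,1,1,1,1,1,1,1,1,1,1,1,1,1,1,1,1,1,2).

Reading off H_k = ker ∂_k / im ∂_{k+1}:

  H_0: rank C_0 − rank ∂_1 = 10 − 9 = 1, and the invariant factors of ∂_1 are all 1, so H_0 = Z.
  H_1: rank ker ∂_1 − rank ∂_2 = (30 − 9) − 20 = 1, and ∂_2 has invariant factor 2 > 1, so H_1 = Z ⊕ Z/2Z.
  H_2: rank ker ∂_2 − rank ∂_3 = (20 − 20) − 0 = 0, and there is no ∂_3, so H_2 = 0.

As a check, the Euler characteristic is 10 − 30 + 20 = 0, which agrees with 1 − 1 + 0 = 0.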